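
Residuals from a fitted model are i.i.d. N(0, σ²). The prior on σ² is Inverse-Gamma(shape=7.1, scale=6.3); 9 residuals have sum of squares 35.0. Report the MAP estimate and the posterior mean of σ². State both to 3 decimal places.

σ²_MAP = 1.889, E[σ²|data] = 2.245

Posterior: Inverse-Gamma(shape = 7.1+9/2 = 11.6, scale = 6.3+35.0/2 = 23.8).
Mode = β/(α+1) = 23.8/12.6 = 1.889.
Mean = β/(α−1) = 23.8/10.6 = 2.245.
Mean > mode: the posterior has a right tail.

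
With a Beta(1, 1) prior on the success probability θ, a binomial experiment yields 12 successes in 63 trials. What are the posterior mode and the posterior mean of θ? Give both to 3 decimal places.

posterior mode = 0.190, posterior mean = 0.200

Posterior: Beta(1+12, 1+51) = Beta(13, 52).
Mode = (13−1)/(13+52−2) = 12/63 = 0.190.
With a flat prior the MAP equals the MLE, 12/63.
Mean = 13/(13+52) = 13/65 = 0.200.
Right-skewed posterior ⇒ mode < mean.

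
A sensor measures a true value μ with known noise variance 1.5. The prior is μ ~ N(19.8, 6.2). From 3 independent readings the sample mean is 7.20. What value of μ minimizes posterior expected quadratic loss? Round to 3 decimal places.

Posterior for μ is Normal. Precision-weighted mean: (1/6.2·19.8 + 3/1.5·7.20) / (1/6.2 + 3/1.5) = 8.140.
A Normal posterior is symmetric, so mode = mean.
Quadratic loss ⇒ the optimal estimator is the posterior mean.

8.140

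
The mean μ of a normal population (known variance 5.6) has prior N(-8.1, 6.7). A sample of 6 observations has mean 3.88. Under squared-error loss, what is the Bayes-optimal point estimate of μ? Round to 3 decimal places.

2.415

Posterior for μ is Normal. Precision-weighted mean: (1/6.7·-8.1 + 6/5.6·3.88) / (1/6.7 + 6/5.6) = 2.415.
A Normal posterior is symmetric, so mode = mean.
Squared-error loss ⇒ the optimal estimator is the posterior mean.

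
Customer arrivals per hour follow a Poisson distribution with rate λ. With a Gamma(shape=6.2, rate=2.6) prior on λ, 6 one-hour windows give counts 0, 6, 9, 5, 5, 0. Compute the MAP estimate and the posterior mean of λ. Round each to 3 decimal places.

λ_MAP = 3.512, E[λ|data] = 3.628

Σ counts = 25. Posterior: Gamma(shape = 6.2+25 = 31.2, rate = 2.6+6 = 8.6).
Mode = (α−1)/β = 30.2/8.6 = 3.512.
Mean = α/β = 31.2/8.6 = 3.628.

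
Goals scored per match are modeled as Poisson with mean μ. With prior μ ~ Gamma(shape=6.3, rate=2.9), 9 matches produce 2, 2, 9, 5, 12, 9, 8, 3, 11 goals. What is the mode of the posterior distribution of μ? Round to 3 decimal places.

5.571

Σ counts = 61. Posterior: Gamma(shape = 6.3+61 = 67.3, rate = 2.9+9 = 11.9).
Mode = (α−1)/β = 66.3/11.9 = 5.571.
Mean = α/β = 67.3/11.9 = 5.655.
This is the posterior mode — the MAP estimate.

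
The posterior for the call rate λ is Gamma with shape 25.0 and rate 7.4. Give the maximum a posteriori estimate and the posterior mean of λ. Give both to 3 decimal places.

MAP = 3.243, posterior mean = 3.378

Mode = (α−1)/β = 24.0/7.4 = 3.243.
Mean = α/β = 25.0/7.4 = 3.378.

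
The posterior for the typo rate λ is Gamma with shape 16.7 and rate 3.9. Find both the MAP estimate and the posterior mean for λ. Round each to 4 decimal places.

Mode = (α−1)/β = 15.7/3.9 = 4.0256.
Mean = α/β = 16.7/3.9 = 4.2821.
The mean is pulled above the mode by the posterior's right skew.

MAP estimate = 4.0256, posterior mean = 4.2821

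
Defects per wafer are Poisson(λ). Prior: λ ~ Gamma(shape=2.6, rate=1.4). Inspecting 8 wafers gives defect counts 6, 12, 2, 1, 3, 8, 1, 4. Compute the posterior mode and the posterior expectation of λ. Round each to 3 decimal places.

posterior mode = 4.106, posterior expectation = 4.213

Σ counts = 37. Posterior: Gamma(shape = 2.6+37 = 39.6, rate = 1.4+8 = 9.4).
Mode = (α−1)/β = 38.6/9.4 = 4.106.
Mean = α/β = 39.6/9.4 = 4.213.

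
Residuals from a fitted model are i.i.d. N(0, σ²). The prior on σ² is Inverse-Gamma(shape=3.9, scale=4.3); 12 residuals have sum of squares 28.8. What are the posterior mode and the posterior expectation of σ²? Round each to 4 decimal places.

MAP = 1.7156, posterior mean = 2.1011

Posterior: Inverse-Gamma(shape = 3.9+12/2 = 9.9, scale = 4.3+28.8/2 = 18.7).
Mode = β/(α+1) = 18.7/10.9 = 1.7156.
Mean = β/(α−1) = 18.7/8.9 = 2.1011.
The mean is pulled above the mode by the posterior's right skew.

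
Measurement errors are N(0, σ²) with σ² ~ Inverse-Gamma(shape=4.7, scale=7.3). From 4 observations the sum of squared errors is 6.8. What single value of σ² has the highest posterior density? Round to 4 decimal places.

1.3896

Posterior: Inverse-Gamma(shape = 4.7+4/2 = 6.7, scale = 7.3+6.8/2 = 10.7).
Mode = β/(α+1) = 10.7/7.7 = 1.3896.
Mean = β/(α−1) = 10.7/5.7 = 1.8772.
This is the posterior mode — the MAP estimate.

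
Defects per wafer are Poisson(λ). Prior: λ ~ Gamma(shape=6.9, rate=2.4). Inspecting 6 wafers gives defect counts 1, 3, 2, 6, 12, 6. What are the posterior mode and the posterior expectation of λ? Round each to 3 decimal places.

posterior mode = 4.274, posterior expectation = 4.393

Σ counts = 30. Posterior: Gamma(shape = 6.9+30 = 36.9, rate = 2.4+6 = 8.4).
Mode = (α−1)/β = 35.9/8.4 = 4.274.
Mean = α/β = 36.9/8.4 = 4.393.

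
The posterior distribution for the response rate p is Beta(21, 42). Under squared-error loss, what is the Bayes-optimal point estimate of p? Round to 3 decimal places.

Mode = (21−1)/(21+42−2) = 20/61 = 0.328.
Mean = 21/(21+42) = 21/63 = 0.333.
Squared-error loss ⇒ the optimal estimator is the posterior mean.

0.333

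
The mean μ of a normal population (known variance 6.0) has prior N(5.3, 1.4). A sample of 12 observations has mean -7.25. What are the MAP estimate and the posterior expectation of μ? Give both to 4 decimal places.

Posterior for μ is Normal. Precision-weighted mean: (1/1.4·5.3 + 12/6.0·-7.25) / (1/1.4 + 12/6.0) = -3.9474.
A Normal posterior is symmetric, so mode = mean.

MAP = -3.9474, posterior mean = -3.9474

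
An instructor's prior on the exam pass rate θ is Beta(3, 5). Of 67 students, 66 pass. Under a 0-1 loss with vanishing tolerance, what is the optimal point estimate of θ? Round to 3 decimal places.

Posterior: Beta(3+66, 5+1) = Beta(69, 6).
Mode = (69−1)/(69+6−2) = 68/73 = 0.932.
Mean = 69/(69+6) = 69/75 = 0.920.
This is the posterior mode — the MAP estimate.

0.932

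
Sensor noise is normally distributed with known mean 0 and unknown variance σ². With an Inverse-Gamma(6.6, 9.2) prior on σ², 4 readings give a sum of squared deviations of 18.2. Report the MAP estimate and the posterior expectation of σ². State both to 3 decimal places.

Posterior: Inverse-Gamma(shape = 6.6+4/2 = 8.6, scale = 9.2+18.2/2 = 18.3).
Mode = β/(α+1) = 18.3/9.6 = 1.906.
Mean = β/(α−1) = 18.3/7.6 = 2.408.

σ²_MAP = 1.906, E[σ²|data] = 2.408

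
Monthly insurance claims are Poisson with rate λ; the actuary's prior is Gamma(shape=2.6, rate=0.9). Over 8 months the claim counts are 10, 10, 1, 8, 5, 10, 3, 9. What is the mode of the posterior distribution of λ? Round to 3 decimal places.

Σ counts = 56. Posterior: Gamma(shape = 2.6+56 = 58.6, rate = 0.9+8 = 8.9).
Mode = (α−1)/β = 57.6/8.9 = 6.472.
Mean = α/β = 58.6/8.9 = 6.584.
This is the posterior mode — the MAP estimate.

6.472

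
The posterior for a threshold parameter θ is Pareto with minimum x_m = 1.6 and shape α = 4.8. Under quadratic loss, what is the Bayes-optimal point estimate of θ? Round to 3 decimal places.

The Pareto density is strictly decreasing on [x_m, ∞), so the mode is x_m = 1.600.
Mean = α·x_m/(α−1) = 4.8·1.6/3.8 = 2.021.
Quadratic loss ⇒ the optimal estimator is the posterior mean.

2.021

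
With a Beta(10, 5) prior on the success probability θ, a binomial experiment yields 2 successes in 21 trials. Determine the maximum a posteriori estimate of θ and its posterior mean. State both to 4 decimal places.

Posterior: Beta(10+2, 5+19) = Beta(12, 24).
Mode = (12−1)/(12+24−2) = 11/34 = 0.3235.
Mean = 12/(12+24) = 12/36 = 0.3333.
Right-skewed posterior ⇒ mode < mean.

MAP = 0.3235, posterior mean = 0.3333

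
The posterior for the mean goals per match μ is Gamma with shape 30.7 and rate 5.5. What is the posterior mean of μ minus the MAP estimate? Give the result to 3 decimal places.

0.182

Mode = (α−1)/β = 29.7/5.5 = 5.400.
Mean = α/β = 30.7/5.5 = 5.582.
Difference = 5.582 − 5.400 = 0.182.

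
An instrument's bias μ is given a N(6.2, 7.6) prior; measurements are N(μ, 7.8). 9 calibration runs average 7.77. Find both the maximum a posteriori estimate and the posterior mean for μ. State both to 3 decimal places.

maximum a posteriori estimate = 7.609, posterior mean = 7.609

Posterior for μ is Normal. Precision-weighted mean: (1/7.6·6.2 + 9/7.8·7.77) / (1/7.6 + 9/7.8) = 7.609.
A Normal posterior is symmetric, so mode = mean.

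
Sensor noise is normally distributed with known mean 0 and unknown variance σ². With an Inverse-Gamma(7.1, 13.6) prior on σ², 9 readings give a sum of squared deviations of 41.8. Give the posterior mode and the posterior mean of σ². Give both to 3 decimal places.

Posterior: Inverse-Gamma(shape = 7.1+9/2 = 11.6, scale = 13.6+41.8/2 = 34.5).
Mode = β/(α+1) = 34.5/12.6 = 2.738.
Mean = β/(α−1) = 34.5/10.6 = 3.255.

MAP = 2.738, posterior mean = 3.255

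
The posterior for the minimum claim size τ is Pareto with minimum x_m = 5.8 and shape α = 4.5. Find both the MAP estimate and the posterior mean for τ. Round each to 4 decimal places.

The Pareto density is strictly decreasing on [x_m, ∞), so the mode is x_m = 5.8000.
Mean = α·x_m/(α−1) = 4.5·5.8/3.5 = 7.4571.

MAP: 5.8000. Posterior mean: 7.4571.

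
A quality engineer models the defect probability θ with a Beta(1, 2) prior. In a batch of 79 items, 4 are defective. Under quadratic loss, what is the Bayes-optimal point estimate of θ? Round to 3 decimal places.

Posterior: Beta(1+4, 2+75) = Beta(5, 77).
Mode = (5−1)/(5+77−2) = 4/80 = 0.050.
Mean = 5/(5+77) = 5/82 = 0.061.
Quadratic loss ⇒ the optimal estimator is the posterior mean.

0.061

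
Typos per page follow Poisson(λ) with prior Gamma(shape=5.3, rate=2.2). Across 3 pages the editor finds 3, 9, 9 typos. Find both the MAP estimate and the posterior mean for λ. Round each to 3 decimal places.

Σ counts = 21. Posterior: Gamma(shape = 5.3+21 = 26.3, rate = 2.2+3 = 5.2).
Mode = (α−1)/β = 25.3/5.2 = 4.865.
Mean = α/β = 26.3/5.2 = 5.058.
The posterior is right-skewed, so the mean exceeds the mode.

MAP = 4.865, posterior mean = 5.058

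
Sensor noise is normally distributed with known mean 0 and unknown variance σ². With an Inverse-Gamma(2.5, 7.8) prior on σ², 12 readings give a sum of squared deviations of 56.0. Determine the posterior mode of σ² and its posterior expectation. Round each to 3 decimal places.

Posterior: Inverse-Gamma(shape = 2.5+12/2 = 8.5, scale = 7.8+56.0/2 = 35.8).
Mode = β/(α+1) = 35.8/9.5 = 3.768.
Mean = β/(α−1) = 35.8/7.5 = 4.773.
Right-skewed posterior ⇒ mode < mean.

posterior mode = 3.768, posterior expectation = 4.773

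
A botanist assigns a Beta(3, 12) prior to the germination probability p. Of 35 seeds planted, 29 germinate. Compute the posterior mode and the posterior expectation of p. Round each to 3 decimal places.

Posterior: Beta(3+29, 12+6) = Beta(32, 18).
Mode = (32−1)/(32+18−2) = 31/48 = 0.646.
Mean = 32/(32+18) = 32/50 = 0.640.
Left-skewed posterior ⇒ mean < mode.

MAP = 0.646, posterior mean = 0.640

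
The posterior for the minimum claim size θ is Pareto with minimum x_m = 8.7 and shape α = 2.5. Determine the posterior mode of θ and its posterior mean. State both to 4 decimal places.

MAP = 8.7000, posterior mean = 14.5000

The Pareto density is strictly decreasing on [x_m, ∞), so the mode is x_m = 8.7000.
Mean = α·x_m/(α−1) = 2.5·8.7/1.5 = 14.5000.
Right-skewed posterior ⇒ mode < mean.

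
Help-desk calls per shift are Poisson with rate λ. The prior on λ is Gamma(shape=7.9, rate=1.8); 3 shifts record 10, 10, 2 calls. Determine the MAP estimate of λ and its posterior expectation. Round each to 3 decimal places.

Σ counts = 22. Posterior: Gamma(shape = 7.9+22 = 29.9, rate = 1.8+3 = 4.8).
Mode = (α−1)/β = 28.9/4.8 = 6.021.
Mean = α/β = 29.9/4.8 = 6.229.

MAP = 6.021; posterior mean = 6.229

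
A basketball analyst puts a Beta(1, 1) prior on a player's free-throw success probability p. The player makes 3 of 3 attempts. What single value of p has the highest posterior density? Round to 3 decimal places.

1.000

Posterior: Beta(1+3, 1+0) = Beta(4, 1).
Since β = 1 ≤ 1 and α > 1, the Beta density is monotone increasing on [0,1]; the mode is at 1.
Mean = 4/(4+1) = 0.800.
This is the posterior mode — the MAP estimate.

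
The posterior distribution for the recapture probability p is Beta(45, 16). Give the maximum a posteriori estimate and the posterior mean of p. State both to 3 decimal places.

Mode = (45−1)/(45+16−2) = 44/59 = 0.746.
Mean = 45/(45+16) = 45/61 = 0.738.

MAP = 0.746; posterior mean = 0.738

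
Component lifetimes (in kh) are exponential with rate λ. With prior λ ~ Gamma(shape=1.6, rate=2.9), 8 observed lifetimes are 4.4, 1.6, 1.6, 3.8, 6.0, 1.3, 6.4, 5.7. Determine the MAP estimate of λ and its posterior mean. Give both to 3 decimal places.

MAP = 0.255; posterior mean = 0.285

Σ times = 30.8. Posterior: Gamma(shape = 1.6+8 = 9.6, rate = 2.9+30.8 = 33.7).
Mode = (α−1)/β = 8.6/33.7 = 0.255.
Mean = α/β = 9.6/33.7 = 0.285.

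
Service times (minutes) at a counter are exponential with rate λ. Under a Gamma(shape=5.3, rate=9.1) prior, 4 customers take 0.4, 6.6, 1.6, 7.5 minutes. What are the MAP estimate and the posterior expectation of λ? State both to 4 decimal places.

Σ times = 16.1. Posterior: Gamma(shape = 5.3+4 = 9.3, rate = 9.1+16.1 = 25.2).
Mode = (α−1)/β = 8.3/25.2 = 0.3294.
Mean = α/β = 9.3/25.2 = 0.3690.
Right-skewed posterior ⇒ mode < mean.

MAP: 0.3294. Posterior mean: 0.3690.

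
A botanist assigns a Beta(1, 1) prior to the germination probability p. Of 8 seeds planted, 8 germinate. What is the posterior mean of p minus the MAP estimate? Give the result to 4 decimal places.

-0.1000

Posterior: Beta(1+8, 1+0) = Beta(9, 1).
Since β = 1 ≤ 1 and α > 1, the Beta density is monotone increasing on [0,1]; the mode is at 1.
Mean = 9/(9+1) = 0.9000.
Difference = 0.9000 − 1.0000 = -0.1000.
The posterior is left-skewed, so the mode exceeds the mean.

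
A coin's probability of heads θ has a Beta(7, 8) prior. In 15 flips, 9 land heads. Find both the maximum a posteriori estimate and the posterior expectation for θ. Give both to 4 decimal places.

Posterior: Beta(7+9, 8+6) = Beta(16, 14).
Mode = (16−1)/(16+14−2) = 15/28 = 0.5357.
Mean = 16/(16+14) = 16/30 = 0.5333.

MAP: 0.5357. Posterior mean: 0.5333.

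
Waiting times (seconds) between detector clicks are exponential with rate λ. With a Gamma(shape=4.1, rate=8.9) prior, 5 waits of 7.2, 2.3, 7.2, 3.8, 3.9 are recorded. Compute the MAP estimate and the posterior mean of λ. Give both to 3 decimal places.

MAP = 0.243, posterior mean = 0.273

Σ times = 24.4. Posterior: Gamma(shape = 4.1+5 = 9.1, rate = 8.9+24.4 = 33.3).
Mode = (α−1)/β = 8.1/33.3 = 0.243.
Mean = α/β = 9.1/33.3 = 0.273.
The posterior is right-skewed, so the mean exceeds the mode.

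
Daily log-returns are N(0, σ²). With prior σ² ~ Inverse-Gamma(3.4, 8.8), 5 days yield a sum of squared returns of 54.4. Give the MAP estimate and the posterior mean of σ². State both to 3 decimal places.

MAP estimate = 5.217, posterior mean = 7.347

Posterior: Inverse-Gamma(shape = 3.4+5/2 = 5.9, scale = 8.8+54.4/2 = 36.0).
Mode = β/(α+1) = 36.0/6.9 = 5.217.
Mean = β/(α−1) = 36.0/4.9 = 7.347.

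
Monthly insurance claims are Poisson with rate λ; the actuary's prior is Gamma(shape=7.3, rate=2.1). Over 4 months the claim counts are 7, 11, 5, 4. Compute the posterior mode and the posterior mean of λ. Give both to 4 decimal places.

posterior mode = 5.4590, posterior mean = 5.6230

Σ counts = 27. Posterior: Gamma(shape = 7.3+27 = 34.3, rate = 2.1+4 = 6.1).
Mode = (α−1)/β = 33.3/6.1 = 5.4590.
Mean = α/β = 34.3/6.1 = 5.6230.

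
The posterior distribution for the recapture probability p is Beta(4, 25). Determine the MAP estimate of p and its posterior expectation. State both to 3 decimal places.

MAP = 0.111; posterior mean = 0.138

Mode = (4−1)/(4+25−2) = 3/27 = 0.111.
Mean = 4/(4+25) = 4/29 = 0.138.
The posterior is right-skewed, so the mean exceeds the mode.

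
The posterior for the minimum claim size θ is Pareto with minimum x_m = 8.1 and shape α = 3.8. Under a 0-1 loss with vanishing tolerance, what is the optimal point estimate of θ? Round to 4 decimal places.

8.1000

The Pareto density is strictly decreasing on [x_m, ∞), so the mode is x_m = 8.1000.
Mean = α·x_m/(α−1) = 3.8·8.1/2.8 = 10.9929.
This is the posterior mode — the MAP estimate.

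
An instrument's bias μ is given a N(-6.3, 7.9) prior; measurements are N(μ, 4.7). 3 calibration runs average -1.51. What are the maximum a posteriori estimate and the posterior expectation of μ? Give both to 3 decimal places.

MAP = -2.303; posterior mean = -2.303

Posterior for μ is Normal. Precision-weighted mean: (1/7.9·-6.3 + 3/4.7·-1.51) / (1/7.9 + 3/4.7) = -2.303.
A Normal posterior is symmetric, so mode = mean.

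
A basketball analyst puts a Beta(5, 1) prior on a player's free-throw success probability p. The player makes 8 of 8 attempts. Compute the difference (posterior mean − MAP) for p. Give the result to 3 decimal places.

Posterior: Beta(5+8, 1+0) = Beta(13, 1).
Since β = 1 ≤ 1 and α > 1, the Beta density is monotone increasing on [0,1]; the mode is at 1.
Mean = 13/(13+1) = 0.929.
Difference = 0.929 − 1.000 = -0.071.

-0.071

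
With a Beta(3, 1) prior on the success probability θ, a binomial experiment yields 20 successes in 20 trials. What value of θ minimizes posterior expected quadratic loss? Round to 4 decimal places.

Posterior: Beta(3+20, 1+0) = Beta(23, 1).
Since β = 1 ≤ 1 and α > 1, the Beta density is monotone increasing on [0,1]; the mode is at 1.
Mean = 23/(23+1) = 0.9583.
Quadratic loss ⇒ the optimal estimator is the posterior mean.

0.9583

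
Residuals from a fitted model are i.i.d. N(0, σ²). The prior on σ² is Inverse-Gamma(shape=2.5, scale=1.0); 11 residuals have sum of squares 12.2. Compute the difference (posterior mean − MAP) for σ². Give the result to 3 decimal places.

0.225

Posterior: Inverse-Gamma(shape = 2.5+11/2 = 8.0, scale = 1.0+12.2/2 = 7.1).
Mode = β/(α+1) = 7.1/9.0 = 0.789.
Mean = β/(α−1) = 7.1/7.0 = 1.014.
Difference = 1.014 − 0.789 = 0.225.
The mean is pulled above the mode by the posterior's right skew.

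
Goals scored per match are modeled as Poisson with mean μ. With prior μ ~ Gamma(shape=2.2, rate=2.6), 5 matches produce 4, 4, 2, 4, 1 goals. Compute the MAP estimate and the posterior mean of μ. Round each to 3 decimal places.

MAP: 2.132. Posterior mean: 2.263.

Σ counts = 15. Posterior: Gamma(shape = 2.2+15 = 17.2, rate = 2.6+5 = 7.6).
Mode = (α−1)/β = 16.2/7.6 = 2.132.
Mean = α/β = 17.2/7.6 = 2.263.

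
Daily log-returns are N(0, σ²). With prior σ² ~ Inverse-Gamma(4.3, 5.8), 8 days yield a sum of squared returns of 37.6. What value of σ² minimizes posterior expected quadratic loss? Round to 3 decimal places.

Posterior: Inverse-Gamma(shape = 4.3+8/2 = 8.3, scale = 5.8+37.6/2 = 24.6).
Mode = β/(α+1) = 24.6/9.3 = 2.645.
Mean = β/(α−1) = 24.6/7.3 = 3.370.
Quadratic loss ⇒ the optimal estimator is the posterior mean.

3.370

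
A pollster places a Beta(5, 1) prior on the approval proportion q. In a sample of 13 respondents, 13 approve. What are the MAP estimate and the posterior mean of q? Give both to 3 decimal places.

Posterior: Beta(5+13, 1+0) = Beta(18, 1).
Since β = 1 ≤ 1 and α > 1, the Beta density is monotone increasing on [0,1]; the mode is at 1.
Mean = 18/(18+1) = 0.947.
The posterior is left-skewed, so the mode exceeds the mean.

MAP = 1.000; posterior mean = 0.947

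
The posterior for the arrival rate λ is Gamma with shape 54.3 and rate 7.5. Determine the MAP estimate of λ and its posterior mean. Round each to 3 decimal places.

Mode = (α−1)/β = 53.3/7.5 = 7.107.
Mean = α/β = 54.3/7.5 = 7.240.
The posterior is right-skewed, so the mean exceeds the mode.

MAP = 7.107; posterior mean = 7.240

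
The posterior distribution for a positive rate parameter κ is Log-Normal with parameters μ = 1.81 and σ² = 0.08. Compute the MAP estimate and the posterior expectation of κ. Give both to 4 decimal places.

Mode = exp(μ − σ²) = exp(1.73) = 5.6407.
Mean = exp(μ + σ²/2) = exp(1.850) = 6.3598.
The mean is pulled above the mode by the posterior's right skew.

MAP = 5.6407, posterior mean = 6.3598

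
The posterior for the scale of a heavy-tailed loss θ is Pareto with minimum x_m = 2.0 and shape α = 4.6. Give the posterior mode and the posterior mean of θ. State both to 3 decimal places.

The Pareto density is strictly decreasing on [x_m, ∞), so the mode is x_m = 2.000.
Mean = α·x_m/(α−1) = 4.6·2.0/3.6 = 2.556.
The posterior is right-skewed, so the mean exceeds the mode.

MAP: 2.000. Posterior mean: 2.556.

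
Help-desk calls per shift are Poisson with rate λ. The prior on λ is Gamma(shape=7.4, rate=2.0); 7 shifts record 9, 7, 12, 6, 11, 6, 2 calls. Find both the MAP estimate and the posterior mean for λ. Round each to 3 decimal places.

MAP estimate = 6.600, posterior mean = 6.711

Σ counts = 53. Posterior: Gamma(shape = 7.4+53 = 60.4, rate = 2.0+7 = 9.0).
Mode = (α−1)/β = 59.4/9.0 = 6.600.
Mean = α/β = 60.4/9.0 = 6.711.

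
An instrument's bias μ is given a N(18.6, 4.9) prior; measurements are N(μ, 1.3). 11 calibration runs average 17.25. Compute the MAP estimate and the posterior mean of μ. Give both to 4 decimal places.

MAP estimate = 17.2818, posterior mean = 17.2818

Posterior for μ is Normal. Precision-weighted mean: (1/4.9·18.6 + 11/1.3·17.25) / (1/4.9 + 11/1.3) = 17.2818.
A Normal posterior is symmetric, so mode = mean.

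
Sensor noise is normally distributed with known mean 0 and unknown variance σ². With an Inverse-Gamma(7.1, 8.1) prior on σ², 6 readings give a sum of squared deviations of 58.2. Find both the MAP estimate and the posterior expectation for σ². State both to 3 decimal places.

Posterior: Inverse-Gamma(shape = 7.1+6/2 = 10.1, scale = 8.1+58.2/2 = 37.2).
Mode = β/(α+1) = 37.2/11.1 = 3.351.
Mean = β/(α−1) = 37.2/9.1 = 4.088.
The mean is pulled above the mode by the posterior's right skew.

MAP = 3.351; posterior mean = 4.088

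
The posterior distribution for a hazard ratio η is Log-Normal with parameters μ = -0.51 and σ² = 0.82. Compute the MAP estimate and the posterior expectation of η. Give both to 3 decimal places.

Mode = exp(μ − σ²) = exp(-1.33) = 0.264.
Mean = exp(μ + σ²/2) = exp(-0.100) = 0.905.

MAP = 0.264; posterior mean = 0.905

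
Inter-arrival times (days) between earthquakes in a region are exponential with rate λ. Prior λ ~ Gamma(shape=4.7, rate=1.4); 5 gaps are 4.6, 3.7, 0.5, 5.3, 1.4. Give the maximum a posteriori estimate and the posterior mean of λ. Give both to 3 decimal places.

MAP = 0.515, posterior mean = 0.574

Σ times = 15.5. Posterior: Gamma(shape = 4.7+5 = 9.7, rate = 1.4+15.5 = 16.9).
Mode = (α−1)/β = 8.7/16.9 = 0.515.
Mean = α/β = 9.7/16.9 = 0.574.
Mean > mode: the posterior has a right tail.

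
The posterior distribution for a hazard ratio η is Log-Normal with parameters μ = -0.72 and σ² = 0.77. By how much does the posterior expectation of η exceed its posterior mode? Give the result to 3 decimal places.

0.490

Mode = exp(μ − σ²) = exp(-1.49) = 0.225.
Mean = exp(μ + σ²/2) = exp(-0.335) = 0.715.
Difference = 0.715 − 0.225 = 0.490.
The posterior is right-skewed, so the mean exceeds the mode.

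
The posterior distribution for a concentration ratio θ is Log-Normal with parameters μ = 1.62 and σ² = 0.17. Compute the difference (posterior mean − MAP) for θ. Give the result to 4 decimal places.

1.2383

Mode = exp(μ − σ²) = exp(1.45) = 4.2631.
Mean = exp(μ + σ²/2) = exp(1.705) = 5.5014.
Difference = 5.5014 − 4.2631 = 1.2383.
Mean > mode: the posterior has a right tail.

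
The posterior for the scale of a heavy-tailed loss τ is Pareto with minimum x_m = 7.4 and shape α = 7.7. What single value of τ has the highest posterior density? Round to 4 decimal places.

The Pareto density is strictly decreasing on [x_m, ∞), so the mode is x_m = 7.4000.
Mean = α·x_m/(α−1) = 7.7·7.4/6.7 = 8.5045.
This is the posterior mode — the MAP estimate.

7.4000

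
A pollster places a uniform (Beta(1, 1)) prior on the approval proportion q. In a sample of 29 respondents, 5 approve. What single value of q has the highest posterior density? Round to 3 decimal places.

0.172

Posterior: Beta(1+5, 1+24) = Beta(6, 25).
Mode = (6−1)/(6+25−2) = 5/29 = 0.172.
With a flat prior the MAP equals the MLE, 5/29.
Mean = 6/(6+25) = 6/31 = 0.194.
This is the posterior mode — the MAP estimate.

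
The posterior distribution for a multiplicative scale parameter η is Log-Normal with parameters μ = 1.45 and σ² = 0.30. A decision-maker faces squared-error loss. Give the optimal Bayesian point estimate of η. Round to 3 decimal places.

Mode = exp(μ − σ²) = exp(1.15) = 3.158.
Mean = exp(μ + σ²/2) = exp(1.600) = 4.953.
Squared-error loss ⇒ the optimal estimator is the posterior mean.

4.953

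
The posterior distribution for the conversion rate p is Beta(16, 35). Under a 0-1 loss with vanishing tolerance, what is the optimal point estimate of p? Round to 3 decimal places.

Mode = (16−1)/(16+35−2) = 15/49 = 0.306.
Mean = 16/(16+35) = 16/51 = 0.314.
This is the posterior mode — the MAP estimate.

0.306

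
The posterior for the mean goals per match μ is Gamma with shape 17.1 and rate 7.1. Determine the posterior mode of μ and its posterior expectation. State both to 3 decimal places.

Mode = (α−1)/β = 16.1/7.1 = 2.268.
Mean = α/β = 17.1/7.1 = 2.408.
Right-skewed posterior ⇒ mode < mean.

μ_MAP = 2.268, E[μ|data] = 2.408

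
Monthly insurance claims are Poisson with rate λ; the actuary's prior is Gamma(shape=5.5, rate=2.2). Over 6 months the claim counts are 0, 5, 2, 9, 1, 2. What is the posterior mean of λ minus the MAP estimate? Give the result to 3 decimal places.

0.122

Σ counts = 19. Posterior: Gamma(shape = 5.5+19 = 24.5, rate = 2.2+6 = 8.2).
Mode = (α−1)/β = 23.5/8.2 = 2.866.
Mean = α/β = 24.5/8.2 = 2.988.
Difference = 2.988 − 2.866 = 0.122.
Mean > mode: the posterior has a right tail.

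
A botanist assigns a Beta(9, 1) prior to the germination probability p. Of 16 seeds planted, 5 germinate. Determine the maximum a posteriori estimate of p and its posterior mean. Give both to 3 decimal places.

Posterior: Beta(9+5, 1+11) = Beta(14, 12).
Mode = (14−1)/(14+12−2) = 13/24 = 0.542.
Mean = 14/(14+12) = 14/26 = 0.538.
The posterior is left-skewed, so the mode exceeds the mean.

MAP = 0.542; posterior mean = 0.538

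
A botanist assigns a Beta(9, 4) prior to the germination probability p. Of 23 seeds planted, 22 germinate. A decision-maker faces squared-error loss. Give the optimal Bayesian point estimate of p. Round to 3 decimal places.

0.861

Posterior: Beta(9+22, 4+1) = Beta(31, 5).
Mode = (31−1)/(31+5−2) = 30/34 = 0.882.
Mean = 31/(31+5) = 31/36 = 0.861.
Squared-error loss ⇒ the optimal estimator is the posterior mean.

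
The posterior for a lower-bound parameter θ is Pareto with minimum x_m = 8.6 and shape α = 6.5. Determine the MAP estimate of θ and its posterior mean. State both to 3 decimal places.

The Pareto density is strictly decreasing on [x_m, ∞), so the mode is x_m = 8.600.
Mean = α·x_m/(α−1) = 6.5·8.6/5.5 = 10.164.

MAP estimate = 8.600, posterior mean = 10.164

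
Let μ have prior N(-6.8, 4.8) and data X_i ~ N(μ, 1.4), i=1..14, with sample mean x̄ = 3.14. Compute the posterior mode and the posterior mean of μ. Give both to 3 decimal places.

MAP = 2.937; posterior mean = 2.937

Posterior for μ is Normal. Precision-weighted mean: (1/4.8·-6.8 + 14/1.4·3.14) / (1/4.8 + 14/1.4) = 2.937.
A Normal posterior is symmetric, so mode = mean.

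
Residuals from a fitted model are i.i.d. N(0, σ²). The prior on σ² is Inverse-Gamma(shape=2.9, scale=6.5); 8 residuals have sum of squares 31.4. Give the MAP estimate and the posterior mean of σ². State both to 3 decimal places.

Posterior: Inverse-Gamma(shape = 2.9+8/2 = 6.9, scale = 6.5+31.4/2 = 22.2).
Mode = β/(α+1) = 22.2/7.9 = 2.810.
Mean = β/(α−1) = 22.2/5.9 = 3.763.

MAP = 2.810; posterior mean = 3.763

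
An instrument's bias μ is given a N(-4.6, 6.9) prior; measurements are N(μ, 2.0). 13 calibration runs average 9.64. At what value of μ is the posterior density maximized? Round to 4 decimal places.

9.3294

Posterior for μ is Normal. Precision-weighted mean: (1/6.9·-4.6 + 13/2.0·9.64) / (1/6.9 + 13/2.0) = 9.3294.
A Normal posterior is symmetric, so mode = mean.
This is the posterior mode — the MAP estimate.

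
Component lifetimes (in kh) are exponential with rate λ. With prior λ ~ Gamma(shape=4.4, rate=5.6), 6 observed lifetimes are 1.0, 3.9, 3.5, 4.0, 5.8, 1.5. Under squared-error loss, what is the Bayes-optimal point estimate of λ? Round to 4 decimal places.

0.4111

Σ times = 19.7. Posterior: Gamma(shape = 4.4+6 = 10.4, rate = 5.6+19.7 = 25.3).
Mode = (α−1)/β = 9.4/25.3 = 0.3715.
Mean = α/β = 10.4/25.3 = 0.4111.
Squared-error loss ⇒ the optimal estimator is the posterior mean.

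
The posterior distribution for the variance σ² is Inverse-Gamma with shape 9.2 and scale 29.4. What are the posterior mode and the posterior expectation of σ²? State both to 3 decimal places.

Mode = β/(α+1) = 29.4/10.2 = 2.882.
Mean = β/(α−1) = 29.4/8.2 = 3.585.
Mean > mode: the posterior has a right tail.

posterior mode = 2.882, posterior expectation = 3.585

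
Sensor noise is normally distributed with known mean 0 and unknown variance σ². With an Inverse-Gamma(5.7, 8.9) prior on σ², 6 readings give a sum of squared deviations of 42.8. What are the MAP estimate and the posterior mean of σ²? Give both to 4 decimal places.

Posterior: Inverse-Gamma(shape = 5.7+6/2 = 8.7, scale = 8.9+42.8/2 = 30.3).
Mode = β/(α+1) = 30.3/9.7 = 3.1237.
Mean = β/(α−1) = 30.3/7.7 = 3.9351.
Mean > mode: the posterior has a right tail.

MAP: 3.1237. Posterior mean: 3.9351.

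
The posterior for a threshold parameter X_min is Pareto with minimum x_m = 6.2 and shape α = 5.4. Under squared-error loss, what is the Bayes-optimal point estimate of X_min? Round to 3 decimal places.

The Pareto density is strictly decreasing on [x_m, ∞), so the mode is x_m = 6.200.
Mean = α·x_m/(α−1) = 5.4·6.2/4.4 = 7.609.
Squared-error loss ⇒ the optimal estimator is the posterior mean.

7.609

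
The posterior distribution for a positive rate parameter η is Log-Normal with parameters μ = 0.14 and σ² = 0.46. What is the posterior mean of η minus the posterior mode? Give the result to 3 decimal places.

0.722

Mode = exp(μ − σ²) = exp(-0.32) = 0.726.
Mean = exp(μ + σ²/2) = exp(0.370) = 1.448.
Difference = 1.448 − 0.726 = 0.722.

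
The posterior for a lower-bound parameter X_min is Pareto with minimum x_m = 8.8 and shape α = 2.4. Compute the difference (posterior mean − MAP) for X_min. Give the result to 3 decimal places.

6.286

The Pareto density is strictly decreasing on [x_m, ∞), so the mode is x_m = 8.800.
Mean = α·x_m/(α−1) = 2.4·8.8/1.4 = 15.086.
Difference = 15.086 − 8.800 = 6.286.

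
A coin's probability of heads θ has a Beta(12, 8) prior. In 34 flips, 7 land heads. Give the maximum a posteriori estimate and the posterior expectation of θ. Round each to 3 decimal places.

MAP = 0.346; posterior mean = 0.352

Posterior: Beta(12+7, 8+27) = Beta(19, 35).
Mode = (19−1)/(19+35−2) = 18/52 = 0.346.
Mean = 19/(19+35) = 19/54 = 0.352.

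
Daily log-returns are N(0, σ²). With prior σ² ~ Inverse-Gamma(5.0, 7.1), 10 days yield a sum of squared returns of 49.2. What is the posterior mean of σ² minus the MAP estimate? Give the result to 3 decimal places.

Posterior: Inverse-Gamma(shape = 5.0+10/2 = 10.0, scale = 7.1+49.2/2 = 31.7).
Mode = β/(α+1) = 31.7/11.0 = 2.882.
Mean = β/(α−1) = 31.7/9.0 = 3.522.
Difference = 3.522 − 2.882 = 0.640.

0.640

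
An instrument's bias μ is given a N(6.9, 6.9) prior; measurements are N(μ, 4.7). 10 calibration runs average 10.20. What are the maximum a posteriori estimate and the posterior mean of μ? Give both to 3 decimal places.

MAP = 9.990, posterior mean = 9.990

Posterior for μ is Normal. Precision-weighted mean: (1/6.9·6.9 + 10/4.7·10.20) / (1/6.9 + 10/4.7) = 9.990.
A Normal posterior is symmetric, so mode = mean.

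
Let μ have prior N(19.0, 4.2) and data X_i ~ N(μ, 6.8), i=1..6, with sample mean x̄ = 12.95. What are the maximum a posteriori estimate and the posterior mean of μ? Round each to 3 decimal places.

Posterior for μ is Normal. Precision-weighted mean: (1/4.2·19.0 + 6/6.8·12.95) / (1/4.2 + 6/6.8) = 14.236.
A Normal posterior is symmetric, so mode = mean.

MAP = 14.236; posterior mean = 14.236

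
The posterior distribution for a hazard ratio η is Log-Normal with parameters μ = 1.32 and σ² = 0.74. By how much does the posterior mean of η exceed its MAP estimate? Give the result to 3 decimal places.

Mode = exp(μ − σ²) = exp(0.58) = 1.786.
Mean = exp(μ + σ²/2) = exp(1.690) = 5.419.
Difference = 5.419 − 1.786 = 3.633.

3.633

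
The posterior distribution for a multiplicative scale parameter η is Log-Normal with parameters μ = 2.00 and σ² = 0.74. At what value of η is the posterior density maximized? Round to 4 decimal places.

Mode = exp(μ − σ²) = exp(1.26) = 3.5254.
Mean = exp(μ + σ²/2) = exp(2.370) = 10.6974.
This is the posterior mode — the MAP estimate.

3.5254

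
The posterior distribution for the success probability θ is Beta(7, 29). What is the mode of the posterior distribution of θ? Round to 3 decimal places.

0.176

Mode = (7−1)/(7+29−2) = 6/34 = 0.176.
Mean = 7/(7+29) = 7/36 = 0.194.
This is the posterior mode — the MAP estimate.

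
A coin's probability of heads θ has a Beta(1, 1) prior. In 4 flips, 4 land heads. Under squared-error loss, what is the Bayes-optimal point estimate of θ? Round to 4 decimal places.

Posterior: Beta(1+4, 1+0) = Beta(5, 1).
Since β = 1 ≤ 1 and α > 1, the Beta density is monotone increasing on [0,1]; the mode is at 1.
Mean = 5/(5+1) = 0.8333.
Squared-error loss ⇒ the optimal estimator is the posterior mean.

0.8333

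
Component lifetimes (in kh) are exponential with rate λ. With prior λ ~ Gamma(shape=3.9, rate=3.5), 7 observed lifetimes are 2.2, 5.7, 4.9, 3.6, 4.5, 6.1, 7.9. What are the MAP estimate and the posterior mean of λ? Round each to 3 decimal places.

Σ times = 34.9. Posterior: Gamma(shape = 3.9+7 = 10.9, rate = 3.5+34.9 = 38.4).
Mode = (α−1)/β = 9.9/38.4 = 0.258.
Mean = α/β = 10.9/38.4 = 0.284.

MAP: 0.258. Posterior mean: 0.284.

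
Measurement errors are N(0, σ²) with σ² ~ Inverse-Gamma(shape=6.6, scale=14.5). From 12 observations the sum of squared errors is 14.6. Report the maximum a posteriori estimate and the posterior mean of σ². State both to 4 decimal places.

Posterior: Inverse-Gamma(shape = 6.6+12/2 = 12.6, scale = 14.5+14.6/2 = 21.8).
Mode = β/(α+1) = 21.8/13.6 = 1.6029.
Mean = β/(α−1) = 21.8/11.6 = 1.8793.
Right-skewed posterior ⇒ mode < mean.

maximum a posteriori estimate = 1.6029, posterior mean = 1.8793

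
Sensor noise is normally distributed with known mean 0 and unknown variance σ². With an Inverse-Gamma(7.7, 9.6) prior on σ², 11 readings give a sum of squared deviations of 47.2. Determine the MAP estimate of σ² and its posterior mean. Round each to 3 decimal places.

Posterior: Inverse-Gamma(shape = 7.7+11/2 = 13.2, scale = 9.6+47.2/2 = 33.2).
Mode = β/(α+1) = 33.2/14.2 = 2.338.
Mean = β/(α−1) = 33.2/12.2 = 2.721.
The posterior is right-skewed, so the mean exceeds the mode.

MAP: 2.338. Posterior mean: 2.721.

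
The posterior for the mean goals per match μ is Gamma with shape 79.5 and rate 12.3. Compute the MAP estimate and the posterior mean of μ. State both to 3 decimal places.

Mode = (α−1)/β = 78.5/12.3 = 6.382.
Mean = α/β = 79.5/12.3 = 6.463.

μ_MAP = 6.382, E[μ|data] = 6.463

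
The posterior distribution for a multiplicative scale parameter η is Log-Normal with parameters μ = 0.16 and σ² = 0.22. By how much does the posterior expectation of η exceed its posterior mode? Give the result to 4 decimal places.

Mode = exp(μ − σ²) = exp(-0.06) = 0.9418.
Mean = exp(μ + σ²/2) = exp(0.270) = 1.3100.
Difference = 1.3100 − 0.9418 = 0.3682.

0.3682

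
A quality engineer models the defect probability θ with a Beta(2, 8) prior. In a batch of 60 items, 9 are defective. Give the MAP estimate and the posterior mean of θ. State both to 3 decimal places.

MAP = 0.147, posterior mean = 0.157

Posterior: Beta(2+9, 8+51) = Beta(11, 59).
Mode = (11−1)/(11+59−2) = 10/68 = 0.147.
Mean = 11/(11+59) = 11/70 = 0.157.
The posterior is right-skewed, so the mean exceeds the mode.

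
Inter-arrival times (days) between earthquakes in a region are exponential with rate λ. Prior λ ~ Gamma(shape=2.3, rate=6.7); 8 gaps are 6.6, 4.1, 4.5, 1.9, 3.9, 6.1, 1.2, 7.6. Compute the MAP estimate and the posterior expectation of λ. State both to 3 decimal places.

MAP = 0.218, posterior mean = 0.242

Σ times = 35.9. Posterior: Gamma(shape = 2.3+8 = 10.3, rate = 6.7+35.9 = 42.6).
Mode = (α−1)/β = 9.3/42.6 = 0.218.
Mean = α/β = 10.3/42.6 = 0.242.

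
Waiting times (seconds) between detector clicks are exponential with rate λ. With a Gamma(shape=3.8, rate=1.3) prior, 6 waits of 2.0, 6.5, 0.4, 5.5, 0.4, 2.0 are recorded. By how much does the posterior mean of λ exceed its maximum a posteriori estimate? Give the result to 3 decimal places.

0.055

Σ times = 16.8. Posterior: Gamma(shape = 3.8+6 = 9.8, rate = 1.3+16.8 = 18.1).
Mode = (α−1)/β = 8.8/18.1 = 0.486.
Mean = α/β = 9.8/18.1 = 0.541.
Difference = 0.541 − 0.486 = 0.055.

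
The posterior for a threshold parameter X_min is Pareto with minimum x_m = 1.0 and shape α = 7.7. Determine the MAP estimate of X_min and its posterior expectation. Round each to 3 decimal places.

The Pareto density is strictly decreasing on [x_m, ∞), so the mode is x_m = 1.000.
Mean = α·x_m/(α−1) = 7.7·1.0/6.7 = 1.149.
Mean > mode: the posterior has a right tail.

MAP: 1.000. Posterior mean: 1.149.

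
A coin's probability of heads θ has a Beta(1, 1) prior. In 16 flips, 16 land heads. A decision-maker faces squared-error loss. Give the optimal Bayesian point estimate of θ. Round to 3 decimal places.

Posterior: Beta(1+16, 1+0) = Beta(17, 1).
Since β = 1 ≤ 1 and α > 1, the Beta density is monotone increasing on [0,1]; the mode is at 1.
Mean = 17/(17+1) = 0.944.
Squared-error loss ⇒ the optimal estimator is the posterior mean.

0.944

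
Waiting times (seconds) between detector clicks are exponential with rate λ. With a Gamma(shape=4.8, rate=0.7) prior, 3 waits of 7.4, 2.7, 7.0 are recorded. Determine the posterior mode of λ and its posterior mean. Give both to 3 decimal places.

Σ times = 17.1. Posterior: Gamma(shape = 4.8+3 = 7.8, rate = 0.7+17.1 = 17.8).
Mode = (α−1)/β = 6.8/17.8 = 0.382.
Mean = α/β = 7.8/17.8 = 0.438.
The posterior is right-skewed, so the mean exceeds the mode.

MAP: 0.382. Posterior mean: 0.438.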